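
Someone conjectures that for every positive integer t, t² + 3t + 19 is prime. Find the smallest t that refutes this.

t = 15

We need the least positive integer t for which t² + 3t + 19 is not prime.
The first 14 eligible values, up to t = 14, all satisfy the conclusion.
t = 15: t² + 3t + 19 = 289 = 17 × 17, composite.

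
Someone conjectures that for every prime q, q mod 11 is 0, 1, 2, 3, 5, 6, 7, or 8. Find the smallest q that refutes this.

A counterexample is any prime q such that the claim fails; we check each in order.
For q = 2, 3, 5, 7, 11, 13, 17, 19, 23, 29 the conclusion holds.
q = 31: 31 mod 11 = 9 — not in {0, 1, 2, 3, 5, 6, 7, 8}.
Thus q = 31 disproves the claim, and no smaller q works.

q = 31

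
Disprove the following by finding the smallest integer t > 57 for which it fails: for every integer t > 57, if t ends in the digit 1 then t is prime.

t = 81

Check each integer t > 57 in order until t ends in the digit 1 but t is not prime.
For t = 61, 71 the conclusion holds.
t = 81: 81 ends in 1; 81 = 3 × 27, composite.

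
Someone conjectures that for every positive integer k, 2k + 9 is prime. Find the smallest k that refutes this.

A counterexample is any positive integer k such that 2k + 9 is not prime; we check each in order.
For k = 1, 2 the conclusion holds.
k = 3: 2k + 9 = 15 = 3 × 5, composite.
So k = 3 is the smallest counterexample.

k = 3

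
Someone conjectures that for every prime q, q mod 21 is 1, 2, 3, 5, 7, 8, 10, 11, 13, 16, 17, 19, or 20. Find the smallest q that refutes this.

A counterexample is any prime q such that the claim fails; we check each in order.
For q = 2, 3, 5, 7, …, 53, 59, 61 the conclusion holds.
q = 67: 67 mod 21 = 4 — not in {1, 2, 3, 5, 7, 8, 10, 11, 13, 16, 17, 19, 20}.

q = 67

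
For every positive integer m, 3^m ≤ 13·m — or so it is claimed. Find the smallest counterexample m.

m = 1: 3^m = 3 and 13·m = 13, so 3 ≤ 13.
m = 2: 3^m = 9 and 13·m = 26, so 9 ≤ 26.
m = 3: 3^m = 27 and 13·m = 39, so 27 ≤ 39.
m = 4: 3^m = 81 and 13·m = 52, so 81 > 52.
So m = 4 is the smallest counterexample.

m = 4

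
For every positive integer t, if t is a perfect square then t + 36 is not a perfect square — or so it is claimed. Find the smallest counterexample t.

We need the least positive integer t for which t is a perfect square but t + 36 is a perfect square.
For t = 1, 4, 9, 16, 25, 36, 49 the conclusion holds.
t = 64: 64 = 8² and 64 + 36 = 100 = 10².
So t = 64 is the smallest counterexample.

t = 64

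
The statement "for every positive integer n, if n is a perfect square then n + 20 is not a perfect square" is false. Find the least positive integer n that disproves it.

n = 1: 1 + 20 = 21, not a perfect square.
n = 4: 4 + 20 = 24, not a perfect square.
n = 9: 9 + 20 = 29, not a perfect square.
n = 16: 16 = 4² and 16 + 20 = 36 = 6².

n = 16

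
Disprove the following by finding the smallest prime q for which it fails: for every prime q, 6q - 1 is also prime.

Check each prime q in order until 6q - 1 is not prime.
For q = 2, 3, 5, 7 the conclusion holds.
q = 11: 6q - 1 = 65 = 5 × 13, not prime.
So q = 11 is the smallest counterexample.

q = 11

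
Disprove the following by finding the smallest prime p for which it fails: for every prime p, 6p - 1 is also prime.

p = 11

Check each prime p in order until 6p - 1 is not prime.
For p = 2, 3, 5, 7 the conclusion holds.
p = 11: 6p - 1 = 65 = 5 × 13, not prime.
Hence p = 11 is a counterexample.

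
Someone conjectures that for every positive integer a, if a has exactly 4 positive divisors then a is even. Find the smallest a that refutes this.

We need the least positive integer a for which a has exactly 4 positive divisors but a is odd.
The first 4 eligible values, up to a = 14, all satisfy the conclusion.
a = 15: divisors of 15: 1, 3, 5, 15; 15 is odd.

a = 15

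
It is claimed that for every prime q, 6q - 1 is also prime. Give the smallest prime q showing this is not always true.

q = 11

The first 4 eligible values, up to q = 7, all satisfy the conclusion.
q = 11: 6q - 1 = 65 = 5 × 13, not prime.
Hence q = 11 is a counterexample.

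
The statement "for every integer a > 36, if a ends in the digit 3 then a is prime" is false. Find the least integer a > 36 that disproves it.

For a = 43, 53 the conclusion holds.
a = 63: 63 ends in 3; 63 = 3 × 21, composite.
Hence a = 63 is a counterexample.

a = 63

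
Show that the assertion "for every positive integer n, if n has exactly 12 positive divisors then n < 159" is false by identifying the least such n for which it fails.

We need the least positive integer n for which n has exactly 12 positive divisors but the claim fails.
For n = 60, 72, 84, 90, …, 140, 150, 156 the conclusion holds.
n = 160: τ(160) = 12; 160 ≥ 159.
Thus n = 160 disproves the claim, and no smaller n works.

n = 160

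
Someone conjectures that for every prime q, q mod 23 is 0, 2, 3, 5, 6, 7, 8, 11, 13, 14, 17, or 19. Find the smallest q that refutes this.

The first 12 eligible values, up to q = 37, all satisfy the conclusion.
q = 41: 41 mod 23 = 18 — not in {0, 2, 3, 5, 6, 7, 8, 11, 13, 14, 17, 19}.

q = 41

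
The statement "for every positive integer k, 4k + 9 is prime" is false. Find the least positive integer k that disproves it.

A counterexample is any positive integer k such that 4k + 9 is not prime; we check each in order.
k = 1: 4k + 9 = 13, prime.
k = 2: 4k + 9 = 17, prime.
k = 3: 4k + 9 = 21 = 3 × 7, composite.
Thus k = 3 disproves the claim, and no smaller k works.

k = 3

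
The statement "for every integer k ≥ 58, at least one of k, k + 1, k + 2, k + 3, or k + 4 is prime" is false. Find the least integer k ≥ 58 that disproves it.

k = 62

We need the least integer k ≥ 58 for which k, k + 1, k + 2, k + 3, k + 4 are all composite.
k = 58: 59 is prime.
k = 59: 59 is prime.
k = 60: 61 is prime.
k = 61: 61 is prime.
k = 62: 62 = 2 × 31; 63 = 3 × 21; 64 = 2 × 32; 65 = 5 × 13; 66 = 2 × 33 — all composite.
So k = 62 is the smallest counterexample.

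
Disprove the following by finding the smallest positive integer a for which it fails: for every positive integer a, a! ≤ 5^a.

a = 12

Check each positive integer a in order until a! > 5^a.
For a = 1, 2, 3, 4, …, 9, 10, 11 the conclusion holds.
a = 12: a! = 479001600 and 5^a = 244140625, so 479001600 > 244140625.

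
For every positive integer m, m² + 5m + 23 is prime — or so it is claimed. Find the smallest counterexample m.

m = 14

We need the least positive integer m for which m² + 5m + 23 is not prime.
For m = 1, 2, 3, 4, …, 11, 12, 13 the conclusion holds.
m = 14: m² + 5m + 23 = 289 = 17 × 17, composite.
So m = 14 is the smallest counterexample.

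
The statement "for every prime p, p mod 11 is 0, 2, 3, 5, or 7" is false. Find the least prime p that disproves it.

p = 17

A counterexample is any prime p such that the claim fails; we check each in order.
The first 6 eligible values, up to p = 13, all satisfy the conclusion.
p = 17: 17 mod 11 = 6 — not in {0, 2, 3, 5, 7}.
Thus p = 17 disproves the claim, and no smaller p works.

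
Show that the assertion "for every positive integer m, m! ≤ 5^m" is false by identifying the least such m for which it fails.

A counterexample is any positive integer m such that m! > 5^m; we check each in order.
The first 11 eligible values, up to m = 11, all satisfy the conclusion.
m = 12: m! = 479001600 and 5^m = 244140625, so 479001600 > 244140625.
Thus m = 12 disproves the claim, and no smaller m works.

m = 12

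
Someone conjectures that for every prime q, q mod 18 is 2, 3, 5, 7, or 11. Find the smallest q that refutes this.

q = 13

For q = 2, 3, 5, 7, 11 the conclusion holds.
q = 13: 13 mod 18 = 13 — not in {2, 3, 5, 7, 11}.
Hence q = 13 is a counterexample.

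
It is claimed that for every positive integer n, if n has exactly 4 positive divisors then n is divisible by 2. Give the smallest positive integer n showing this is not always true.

Check each positive integer n in order until n has exactly 4 positive divisors but n is not divisible by 2.
For n = 6, 8, 10, 14 the conclusion holds.
n = 15: τ(15) = 4; 15 mod 2 = 1.
Thus n = 15 disproves the claim, and no smaller n works.

n = 15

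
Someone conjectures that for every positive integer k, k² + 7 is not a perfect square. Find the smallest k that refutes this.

k = 3

Check each positive integer k in order until k² + 7 is a perfect square.
k = 1: 1² + 7 = 8, not a perfect square.
k = 2: 2² + 7 = 11, not a perfect square.
k = 3: 3² + 7 = 16 = 4², a perfect square.
Hence k = 3 is a counterexample.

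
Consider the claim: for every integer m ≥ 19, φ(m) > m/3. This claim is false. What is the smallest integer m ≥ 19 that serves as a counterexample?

The first 5 eligible values, up to m = 23, all satisfy the conclusion.
m = 24: φ(24) = 8 and 24/3 = 8, so φ(24) ≤ 24/3.

m = 24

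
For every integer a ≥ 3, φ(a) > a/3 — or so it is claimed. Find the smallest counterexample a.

a = 6

For a = 3, 4, 5 the conclusion holds.
a = 6: φ(6) = 2 and 6/3 = 2, so φ(6) ≤ 6/3.
Hence a = 6 is a counterexample.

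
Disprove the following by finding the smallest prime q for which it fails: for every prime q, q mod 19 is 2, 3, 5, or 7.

A counterexample is any prime q such that the claim fails; we check each in order.
For q = 2, 3, 5, 7 the conclusion holds.
q = 11: 11 mod 19 = 11 — not in {2, 3, 5, 7}.

q = 11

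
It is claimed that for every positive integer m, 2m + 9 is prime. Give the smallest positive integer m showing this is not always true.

m = 3

Check each positive integer m in order until 2m + 9 is not prime.
For m = 1, 2 the conclusion holds.
m = 3: 2m + 9 = 15 = 3 × 5, composite.
Thus m = 3 disproves the claim, and no smaller m works.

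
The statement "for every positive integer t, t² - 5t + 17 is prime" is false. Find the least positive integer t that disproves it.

t = 13

Check each positive integer t in order until t² - 5t + 17 is not prime.
For t = 1, 2, 3, 4, …, 10, 11, 12 the conclusion holds.
t = 13: t² - 5t + 17 = 121 = 11 × 11, composite.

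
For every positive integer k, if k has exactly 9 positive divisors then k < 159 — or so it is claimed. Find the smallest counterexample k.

Check each positive integer k in order until k has exactly 9 positive divisors but the claim fails.
For k = 36, 100 the conclusion holds.
k = 196: τ(196) = 9; 196 ≥ 159.

k = 196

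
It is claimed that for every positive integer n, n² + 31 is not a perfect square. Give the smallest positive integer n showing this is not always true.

For n = 1, 2, 3, 4, …, 12, 13, 14 the conclusion holds.
n = 15: 15² + 31 = 256 = 16², a perfect square.
Thus n = 15 disproves the claim, and no smaller n works.

n = 15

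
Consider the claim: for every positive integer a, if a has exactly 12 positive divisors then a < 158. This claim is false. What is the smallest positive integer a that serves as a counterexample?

a = 160

For a = 60, 72, 84, 90, …, 140, 150, 156 the conclusion holds.
a = 160: τ(160) = 12; 160 ≥ 158.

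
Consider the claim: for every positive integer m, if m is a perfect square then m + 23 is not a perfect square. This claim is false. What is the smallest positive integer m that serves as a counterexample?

m = 121

A counterexample is any positive integer m such that m is a perfect square but m + 23 is a perfect square; we check each in order.
For m = 1, 4, 9, 16, 25, 36, 49, 64, 81, 100 the conclusion holds.
m = 121: 121 = 11² and 121 + 23 = 144 = 12².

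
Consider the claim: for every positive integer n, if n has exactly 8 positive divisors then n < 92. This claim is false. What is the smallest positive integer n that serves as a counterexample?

n = 102

We need the least positive integer n for which n has exactly 8 positive divisors but the claim fails.
The first 10 eligible values, up to n = 88, all satisfy the conclusion.
n = 102: τ(102) = 8; 102 ≥ 92.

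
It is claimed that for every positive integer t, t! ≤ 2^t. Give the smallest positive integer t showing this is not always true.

t = 1: t! = 1 and 2^t = 2, so 1 ≤ 2.
t = 2: t! = 2 and 2^t = 4, so 2 ≤ 4.
t = 3: t! = 6 and 2^t = 8, so 6 ≤ 8.
t = 4: t! = 24 and 2^t = 16, so 24 > 16.
Hence t = 4 is a counterexample.

t = 4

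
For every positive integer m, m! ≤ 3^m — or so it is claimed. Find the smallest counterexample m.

A counterexample is any positive integer m such that m! > 3^m; we check each in order.
The first 6 eligible values, up to m = 6, all satisfy the conclusion.
m = 7: m! = 5040 and 3^m = 2187, so 5040 > 2187.

m = 7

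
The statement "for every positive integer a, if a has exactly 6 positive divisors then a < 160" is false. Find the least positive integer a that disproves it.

A counterexample is any positive integer a such that a has exactly 6 positive divisors but the claim fails; we check each in order.
For a = 12, 18, 20, 28, …, 147, 148, 153 the conclusion holds.
a = 164: τ(164) = 6; 164 ≥ 160.

a = 164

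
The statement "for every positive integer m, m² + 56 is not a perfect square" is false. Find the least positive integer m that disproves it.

We need the least positive integer m for which m² + 56 is a perfect square.
For m = 1, 2, 3, 4 the conclusion holds.
m = 5: 5² + 56 = 81 = 9², a perfect square.

m = 5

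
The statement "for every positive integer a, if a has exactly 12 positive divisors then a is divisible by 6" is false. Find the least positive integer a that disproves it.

A counterexample is any positive integer a such that a has exactly 12 positive divisors but a is not divisible by 6; we check each in order.
For a = 60, 72, 84, 90, 96, 108, 126, 132 the conclusion holds.
a = 140: τ(140) = 12; 140 mod 6 = 2.
So a = 140 is the smallest counterexample.

a = 140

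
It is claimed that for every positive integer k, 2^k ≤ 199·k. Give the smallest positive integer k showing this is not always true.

k = 12

For k = 1, 2, 3, 4, …, 9, 10, 11 the conclusion holds.
k = 12: 2^k = 4096 and 199·k = 2388, so 4096 > 2388.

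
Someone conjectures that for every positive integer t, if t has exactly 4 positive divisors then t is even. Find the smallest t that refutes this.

t = 15

For t = 6, 8, 10, 14 the conclusion holds.
t = 15: divisors of 15: 1, 3, 5, 15; 15 is odd.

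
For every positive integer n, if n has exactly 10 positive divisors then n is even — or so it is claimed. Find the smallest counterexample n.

For n = 48, 80, 112, 162, 176, 208, 272, 304, 368 the conclusion holds.
n = 405: divisors of 405: 10 divisors; 405 is odd.

n = 405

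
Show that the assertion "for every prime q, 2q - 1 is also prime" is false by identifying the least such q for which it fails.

q = 5

q = 2: 2q - 1 = 3, prime.
q = 3: 2q - 1 = 5, prime.
q = 5: 2q - 1 = 9 = 3 × 3, not prime.
Hence q = 5 is a counterexample.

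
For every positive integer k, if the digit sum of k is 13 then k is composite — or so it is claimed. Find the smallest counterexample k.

k = 67

A counterexample is any positive integer k such that the digit sum of k is 13 but k is prime; we check each in order.
k = 49: digit sum 13; 49 is composite.
k = 58: digit sum 13; 58 is composite.
k = 67: digit sum 13; 67 is prime, not composite.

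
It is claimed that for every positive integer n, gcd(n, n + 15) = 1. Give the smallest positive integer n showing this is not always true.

n = 3

Check each positive integer n in order until gcd(n, n + 15) > 1.
For n = 1, 2 the conclusion holds.
n = 3: gcd(3, 18) = 3.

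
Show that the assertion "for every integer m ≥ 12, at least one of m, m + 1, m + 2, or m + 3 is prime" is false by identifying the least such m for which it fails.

Check each integer m ≥ 12 in order until m, m + 1, m + 2, m + 3 are all composite.
For m = 12, 13, 14, 15, …, 21, 22, 23 the conclusion holds.
m = 24: 24 = 2 × 12; 25 = 5 × 5; 26 = 2 × 13; 27 = 3 × 9 — all composite.

m = 24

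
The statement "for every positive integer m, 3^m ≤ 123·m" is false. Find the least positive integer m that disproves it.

m = 1: 3^m = 3 and 123·m = 123, so 3 ≤ 123.
m = 2: 3^m = 9 and 123·m = 246, so 9 ≤ 246.
m = 3: 3^m = 27 and 123·m = 369, so 27 ≤ 369.
m = 4: 3^m = 81 and 123·m = 492, so 81 ≤ 492.
m = 5: 3^m = 243 and 123·m = 615, so 243 ≤ 615.
m = 6: 3^m = 729 and 123·m = 738, so 729 ≤ 738.
m = 7: 3^m = 2187 and 123·m = 861, so 2187 > 861.
Hence m = 7 is a counterexample.

m = 7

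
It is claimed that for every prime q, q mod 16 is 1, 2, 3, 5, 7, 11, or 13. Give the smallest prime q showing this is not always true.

A counterexample is any prime q such that the claim fails; we check each in order.
For q = 2, 3, 5, 7, 11, 13, 17, 19, 23, 29 the conclusion holds.
q = 31: 31 mod 16 = 15 — not in {1, 2, 3, 5, 7, 11, 13}.
So q = 31 is the smallest counterexample.

q = 31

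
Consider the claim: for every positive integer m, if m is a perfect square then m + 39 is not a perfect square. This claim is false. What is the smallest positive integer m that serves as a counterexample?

m = 25

Check each positive integer m in order until m is a perfect square but m + 39 is a perfect square.
The first 4 eligible values, up to m = 16, all satisfy the conclusion.
m = 25: 25 = 5² and 25 + 39 = 64 = 8².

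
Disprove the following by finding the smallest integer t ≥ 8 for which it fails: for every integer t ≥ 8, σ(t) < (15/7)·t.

t = 8: σ(8) = 15; 15 < 120/7.
t = 9: σ(9) = 13; 13 < 135/7.
t = 10: σ(10) = 18; 18 < 150/7.
t = 11: σ(11) = 12; 12 < 165/7.
t = 12: σ(12) = 28; 28 ≥ 180/7.

t = 12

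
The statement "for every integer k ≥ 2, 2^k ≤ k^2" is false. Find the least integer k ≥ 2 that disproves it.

For k = 2, 3, 4 the conclusion holds.
k = 5: 2^k = 32 and k^2 = 25, so 32 > 25.
Hence k = 5 is a counterexample.

k = 5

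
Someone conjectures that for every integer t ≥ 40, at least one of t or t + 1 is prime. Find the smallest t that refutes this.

t = 44

A counterexample is any integer t ≥ 40 such that t, t + 1 are both composite; we check each in order.
t = 40: 41 is prime.
t = 41: 41 is prime.
t = 42: 43 is prime.
t = 43: 43 is prime.
t = 44: 44 = 2 × 22; 45 = 3 × 15 — both composite.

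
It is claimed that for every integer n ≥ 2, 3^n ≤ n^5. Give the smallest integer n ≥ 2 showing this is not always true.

n = 11

We need the least integer n ≥ 2 for which 3^n > n^5.
For n = 2, 3, 4, 5, 6, 7, 8, 9, 10 the conclusion holds.
n = 11: 3^n = 177147 and n^5 = 161051, so 177147 > 161051.
So n = 11 is the smallest counterexample.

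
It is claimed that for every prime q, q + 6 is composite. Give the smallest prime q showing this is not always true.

q = 5

We need the least prime q for which q + 6 is prime.
q = 2: q + 6 = 8 = 2 × 4, composite.
q = 3: q + 6 = 9 = 3 × 3, composite.
q = 5: q + 6 = 11, prime — not composite.
So q = 5 is the smallest counterexample.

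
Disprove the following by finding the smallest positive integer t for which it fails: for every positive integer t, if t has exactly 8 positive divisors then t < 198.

We need the least positive integer t for which t has exactly 8 positive divisors but the claim fails.
The first 31 eligible values, up to t = 195, all satisfy the conclusion.
t = 222: τ(222) = 8; 222 ≥ 198.

t = 222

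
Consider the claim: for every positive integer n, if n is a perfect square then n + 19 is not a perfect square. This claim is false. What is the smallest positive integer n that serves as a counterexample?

n = 81

n = 1: 1 + 19 = 20, not a perfect square.
n = 4: 4 + 19 = 23, not a perfect square.
n = 9: 9 + 19 = 28, not a perfect square.
n = 16: 16 + 19 = 35, not a perfect square.
n = 25: 25 + 19 = 44, not a perfect square.
n = 36: 36 + 19 = 55, not a perfect square.
n = 49: 49 + 19 = 68, not a perfect square.
n = 64: 64 + 19 = 83, not a perfect square.
n = 81: 81 = 9² and 81 + 19 = 100 = 10².
Thus n = 81 disproves the claim, and no smaller n works.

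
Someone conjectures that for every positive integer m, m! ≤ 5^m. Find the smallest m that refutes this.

m = 12

Check each positive integer m in order until m! > 5^m.
For m = 1, 2, 3, 4, …, 9, 10, 11 the conclusion holds.
m = 12: m! = 479001600 and 5^m = 244140625, so 479001600 > 244140625.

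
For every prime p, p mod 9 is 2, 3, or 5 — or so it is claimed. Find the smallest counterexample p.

Check each prime p in order until the claim fails.
For p = 2, 3, 5 the conclusion holds.
p = 7: 7 mod 9 = 7 — not in {2, 3, 5}.
Thus p = 7 disproves the claim, and no smaller p works.

p = 7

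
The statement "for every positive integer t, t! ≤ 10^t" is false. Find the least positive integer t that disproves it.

For t = 1, 2, 3, 4, …, 22, 23, 24 the conclusion holds.
t = 25: t! = 15511210043330985984000000 and 10^t = 10000000000000000000000000, so 15511210043330985984000000 > 10000000000000000000000000.
So t = 25 is the smallest counterexample.

t = 25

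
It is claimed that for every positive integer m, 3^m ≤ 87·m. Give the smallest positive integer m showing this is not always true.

m = 6

The first 5 eligible values, up to m = 5, all satisfy the conclusion.
m = 6: 3^m = 729 and 87·m = 522, so 729 > 522.
Hence m = 6 is a counterexample.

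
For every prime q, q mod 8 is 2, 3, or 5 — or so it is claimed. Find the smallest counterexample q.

q = 7

For q = 2, 3, 5 the conclusion holds.
q = 7: 7 mod 8 = 7 — not in {2, 3, 5}.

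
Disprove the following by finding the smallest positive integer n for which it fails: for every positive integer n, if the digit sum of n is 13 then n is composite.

n = 67

We need the least positive integer n for which the digit sum of n is 13 but n is prime.
For n = 49, 58 the conclusion holds.
n = 67: digit sum 13; 67 is prime, not composite.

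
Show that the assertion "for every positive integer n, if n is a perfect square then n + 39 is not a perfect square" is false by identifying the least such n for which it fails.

n = 25

A counterexample is any positive integer n such that n is a perfect square but n + 39 is a perfect square; we check each in order.
For n = 1, 4, 9, 16 the conclusion holds.
n = 25: 25 = 5² and 25 + 39 = 64 = 8².
Thus n = 25 disproves the claim, and no smaller n works.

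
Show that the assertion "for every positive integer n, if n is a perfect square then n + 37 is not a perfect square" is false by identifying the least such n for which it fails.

We need the least positive integer n for which n is a perfect square but n + 37 is a perfect square.
For n = 1, 4, 9, 16, …, 225, 256, 289 the conclusion holds.
n = 324: 324 = 18² and 324 + 37 = 361 = 19².
So n = 324 is the smallest counterexample.

n = 324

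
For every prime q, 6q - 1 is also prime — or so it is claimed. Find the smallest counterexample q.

q = 11

Check each prime q in order until 6q - 1 is not prime.
The first 4 eligible values, up to q = 7, all satisfy the conclusion.
q = 11: 6q - 1 = 65 = 5 × 13, not prime.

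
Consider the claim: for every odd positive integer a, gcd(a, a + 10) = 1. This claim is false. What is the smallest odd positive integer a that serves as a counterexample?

a = 5

A counterexample is any odd positive integer a such that gcd(a, a + 10) > 1; we check each in order.
a = 1: gcd(1, 11) = 1.
a = 3: gcd(3, 13) = 1.
a = 5: gcd(5, 15) = 5.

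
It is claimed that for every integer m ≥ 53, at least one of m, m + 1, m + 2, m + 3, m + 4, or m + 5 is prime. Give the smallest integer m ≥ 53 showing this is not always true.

We need the least integer m ≥ 53 for which m, m + 1, m + 2, m + 3, m + 4, m + 5 are all composite.
For m = 53, 54, 55, 56, …, 87, 88, 89 the conclusion holds.
m = 90: 90 = 2 × 45; 91 = 7 × 13; 92 = 2 × 46; 93 = 3 × 31; 94 = 2 × 47; 95 = 5 × 19 — all composite.
So m = 90 is the smallest counterexample.

m = 90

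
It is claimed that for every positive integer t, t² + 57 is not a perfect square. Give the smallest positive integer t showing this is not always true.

Check each positive integer t in order until t² + 57 is a perfect square.
For t = 1, 2, 3, 4, 5, 6, 7 the conclusion holds.
t = 8: 8² + 57 = 121 = 11², a perfect square.
Thus t = 8 disproves the claim, and no smaller t works.

t = 8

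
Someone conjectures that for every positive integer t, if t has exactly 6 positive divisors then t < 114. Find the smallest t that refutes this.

We need the least positive integer t for which t has exactly 6 positive divisors but the claim fails.
For t = 12, 18, 20, 28, …, 92, 98, 99 the conclusion holds.
t = 116: τ(116) = 6; 116 ≥ 114.

t = 116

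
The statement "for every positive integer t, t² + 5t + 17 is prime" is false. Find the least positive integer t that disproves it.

t = 8

Check each positive integer t in order until t² + 5t + 17 is not prime.
t = 1: t² + 5t + 17 = 23, prime.
t = 2: t² + 5t + 17 = 31, prime.
t = 3: t² + 5t + 17 = 41, prime.
t = 4: t² + 5t + 17 = 53, prime.
t = 5: t² + 5t + 17 = 67, prime.
t = 6: t² + 5t + 17 = 83, prime.
t = 7: t² + 5t + 17 = 101, prime.
t = 8: t² + 5t + 17 = 121 = 11 × 11, composite.
Thus t = 8 disproves the claim, and no smaller t works.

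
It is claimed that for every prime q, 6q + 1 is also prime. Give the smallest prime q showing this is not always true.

We need the least prime q for which 6q + 1 is not prime.
q = 2: 6q + 1 = 13, prime.
q = 3: 6q + 1 = 19, prime.
q = 5: 6q + 1 = 31, prime.
q = 7: 6q + 1 = 43, prime.
q = 11: 6q + 1 = 67, prime.
q = 13: 6q + 1 = 79, prime.
q = 17: 6q + 1 = 103, prime.
q = 19: 6q + 1 = 115 = 5 × 23, not prime.
Thus q = 19 disproves the claim, and no smaller q works.

q = 19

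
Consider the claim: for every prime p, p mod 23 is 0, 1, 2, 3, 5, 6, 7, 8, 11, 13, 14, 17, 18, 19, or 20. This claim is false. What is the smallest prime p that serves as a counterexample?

p = 61

The first 17 eligible values, up to p = 59, all satisfy the conclusion.
p = 61: 61 mod 23 = 15 — not in {0, 1, 2, 3, 5, 6, 7, 8, 11, 13, 14, 17, 18, 19, 20}.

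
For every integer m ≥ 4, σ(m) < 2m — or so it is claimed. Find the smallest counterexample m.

m = 6

Check each integer m ≥ 4 in order until the claim fails.
m = 4: σ(4) = 7; 7 < 8.
m = 5: σ(5) = 6; 6 < 10.
m = 6: σ(6) = 12; 12 ≥ 12.
So m = 6 is the smallest counterexample.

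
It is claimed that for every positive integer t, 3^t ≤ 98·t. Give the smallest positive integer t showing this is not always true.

t = 6

A counterexample is any positive integer t such that 3^t > 98·t; we check each in order.
For t = 1, 2, 3, 4, 5 the conclusion holds.
t = 6: 3^t = 729 and 98·t = 588, so 729 > 588.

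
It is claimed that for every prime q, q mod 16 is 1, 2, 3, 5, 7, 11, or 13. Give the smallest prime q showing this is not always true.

q = 31

We need the least prime q for which the claim fails.
For q = 2, 3, 5, 7, 11, 13, 17, 19, 23, 29 the conclusion holds.
q = 31: 31 mod 16 = 15 — not in {1, 2, 3, 5, 7, 11, 13}.
So q = 31 is the smallest counterexample.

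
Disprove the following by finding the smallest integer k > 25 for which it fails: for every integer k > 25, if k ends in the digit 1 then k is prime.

Check each integer k > 25 in order until k ends in the digit 1 but k is not prime.
For k = 31, 41 the conclusion holds.
k = 51: 51 ends in 1; 51 = 3 × 17, composite.

k = 51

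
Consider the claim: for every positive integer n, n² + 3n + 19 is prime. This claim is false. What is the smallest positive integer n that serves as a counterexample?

n = 15

We need the least positive integer n for which n² + 3n + 19 is not prime.
For n = 1, 2, 3, 4, …, 12, 13, 14 the conclusion holds.
n = 15: n² + 3n + 19 = 289 = 17 × 17, composite.
Thus n = 15 disproves the claim, and no smaller n works.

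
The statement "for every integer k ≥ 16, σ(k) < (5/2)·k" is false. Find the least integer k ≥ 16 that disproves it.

k = 24

A counterexample is any integer k ≥ 16 such that the claim fails; we check each in order.
The first 8 eligible values, up to k = 23, all satisfy the conclusion.
k = 24: σ(24) = 60; 60 ≥ 60.
Hence k = 24 is a counterexample.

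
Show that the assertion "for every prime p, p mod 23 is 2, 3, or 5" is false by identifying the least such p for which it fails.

p = 7

For p = 2, 3, 5 the conclusion holds.
p = 7: 7 mod 23 = 7 — not in {2, 3, 5}.
Hence p = 7 is a counterexample.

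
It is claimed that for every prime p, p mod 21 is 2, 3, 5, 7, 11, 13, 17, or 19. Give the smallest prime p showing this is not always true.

p = 29

Check each prime p in order until the claim fails.
For p = 2, 3, 5, 7, 11, 13, 17, 19, 23 the conclusion holds.
p = 29: 29 mod 21 = 8 — not in {2, 3, 5, 7, 11, 13, 17, 19}.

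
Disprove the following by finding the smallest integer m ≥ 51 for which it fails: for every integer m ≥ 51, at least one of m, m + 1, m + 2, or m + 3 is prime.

m = 54

A counterexample is any integer m ≥ 51 such that m, m + 1, m + 2, m + 3 are all composite; we check each in order.
m = 51: 53 is prime.
m = 52: 53 is prime.
m = 53: 53 is prime.
m = 54: 54 = 2 × 27; 55 = 5 × 11; 56 = 2 × 28; 57 = 3 × 19 — all composite.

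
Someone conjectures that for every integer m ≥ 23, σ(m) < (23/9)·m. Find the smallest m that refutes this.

A counterexample is any integer m ≥ 23 such that the claim fails; we check each in order.
For m = 23, 24, 25, 26, …, 45, 46, 47 the conclusion holds.
m = 48: σ(48) = 124; 124 ≥ 368/3.

m = 48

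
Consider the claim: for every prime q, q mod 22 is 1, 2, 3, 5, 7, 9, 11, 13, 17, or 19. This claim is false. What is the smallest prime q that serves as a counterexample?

Check each prime q in order until the claim fails.
The first 11 eligible values, up to q = 31, all satisfy the conclusion.
q = 37: 37 mod 22 = 15 — not in {1, 2, 3, 5, 7, 9, 11, 13, 17, 19}.
Hence q = 37 is a counterexample.

q = 37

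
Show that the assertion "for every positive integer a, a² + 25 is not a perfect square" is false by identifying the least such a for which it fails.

Check each positive integer a in order until a² + 25 is a perfect square.
For a = 1, 2, 3, 4, …, 9, 10, 11 the conclusion holds.
a = 12: 12² + 25 = 169 = 13², a perfect square.

a = 12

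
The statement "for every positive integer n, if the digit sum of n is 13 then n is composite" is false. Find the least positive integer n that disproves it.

A counterexample is any positive integer n such that the digit sum of n is 13 but n is prime; we check each in order.
For n = 49, 58 the conclusion holds.
n = 67: digit sum 13; 67 is prime, not composite.
Thus n = 67 disproves the claim, and no smaller n works.

n = 67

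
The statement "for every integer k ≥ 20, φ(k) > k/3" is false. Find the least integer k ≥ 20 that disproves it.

k = 24

Check each integer k ≥ 20 in order until the claim fails.
For k = 20, 21, 22, 23 the conclusion holds.
k = 24: φ(24) = 8 and 24/3 = 8, so φ(24) ≤ 24/3.
Hence k = 24 is a counterexample.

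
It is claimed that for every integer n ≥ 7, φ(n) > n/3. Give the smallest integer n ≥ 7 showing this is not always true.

n = 12

Check each integer n ≥ 7 in order until the claim fails.
n = 7: φ(7) = 6 and 7/3 = 7/3, so φ(7) > 7/3.
n = 8: φ(8) = 4 and 8/3 = 8/3, so φ(8) > 8/3.
n = 9: φ(9) = 6 and 9/3 = 3, so φ(9) > 9/3.
n = 10: φ(10) = 4 and 10/3 = 10/3, so φ(10) > 10/3.
n = 11: φ(11) = 10 and 11/3 = 11/3, so φ(11) > 11/3.
n = 12: φ(12) = 4 and 12/3 = 4, so φ(12) ≤ 12/3.
So n = 12 is the smallest counterexample.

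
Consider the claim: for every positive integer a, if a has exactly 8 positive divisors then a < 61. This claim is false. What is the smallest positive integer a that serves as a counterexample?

For a = 24, 30, 40, 42, 54, 56 the conclusion holds.
a = 66: τ(66) = 8; 66 ≥ 61.
Thus a = 66 disproves the claim, and no smaller a works.

a = 66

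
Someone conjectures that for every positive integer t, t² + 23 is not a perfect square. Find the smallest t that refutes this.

For t = 1, 2, 3, 4, 5, 6, 7, 8, 9, 10 the conclusion holds.
t = 11: 11² + 23 = 144 = 12², a perfect square.
So t = 11 is the smallest counterexample.

t = 11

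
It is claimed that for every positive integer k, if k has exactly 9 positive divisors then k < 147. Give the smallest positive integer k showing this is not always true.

k = 196

We need the least positive integer k for which k has exactly 9 positive divisors but the claim fails.
For k = 36, 100 the conclusion holds.
k = 196: τ(196) = 9; 196 ≥ 147.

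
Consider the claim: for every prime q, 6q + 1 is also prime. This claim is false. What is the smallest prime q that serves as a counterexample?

q = 19

A counterexample is any prime q such that 6q + 1 is not prime; we check each in order.
The first 7 eligible values, up to q = 17, all satisfy the conclusion.
q = 19: 6q + 1 = 115 = 5 × 23, not prime.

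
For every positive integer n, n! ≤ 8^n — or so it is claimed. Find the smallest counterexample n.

A counterexample is any positive integer n such that n! > 8^n; we check each in order.
For n = 1, 2, 3, 4, …, 17, 18, 19 the conclusion holds.
n = 20: n! = 2432902008176640000 and 8^n = 1152921504606846976, so 2432902008176640000 > 1152921504606846976.

n = 20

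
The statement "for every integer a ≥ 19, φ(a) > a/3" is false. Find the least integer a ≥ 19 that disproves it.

a = 24

We need the least integer a ≥ 19 for which the claim fails.
a = 19: φ(19) = 18 and 19/3 = 19/3, so φ(19) > 19/3.
a = 20: φ(20) = 8 and 20/3 = 20/3, so φ(20) > 20/3.
a = 21: φ(21) = 12 and 21/3 = 7, so φ(21) > 21/3.
a = 22: φ(22) = 10 and 22/3 = 22/3, so φ(22) > 22/3.
a = 23: φ(23) = 22 and 23/3 = 23/3, so φ(23) > 23/3.
a = 24: φ(24) = 8 and 24/3 = 8, so φ(24) ≤ 24/3.
Hence a = 24 is a counterexample.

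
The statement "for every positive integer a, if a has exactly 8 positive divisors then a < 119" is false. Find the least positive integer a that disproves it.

a = 128

For a = 24, 30, 40, 42, …, 105, 110, 114 the conclusion holds.
a = 128: τ(128) = 8; 128 ≥ 119.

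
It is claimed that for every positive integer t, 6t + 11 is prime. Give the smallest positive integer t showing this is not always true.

A counterexample is any positive integer t such that 6t + 11 is not prime; we check each in order.
t = 1: 6t + 11 = 17, prime.
t = 2: 6t + 11 = 23, prime.
t = 3: 6t + 11 = 29, prime.
t = 4: 6t + 11 = 35 = 5 × 7, composite.
So t = 4 is the smallest counterexample.

t = 4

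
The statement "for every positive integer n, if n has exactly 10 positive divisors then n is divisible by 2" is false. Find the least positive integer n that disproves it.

n = 405

Check each positive integer n in order until n has exactly 10 positive divisors but n is not divisible by 2.
For n = 48, 80, 112, 162, 176, 208, 272, 304, 368 the conclusion holds.
n = 405: τ(405) = 10; 405 mod 2 = 1.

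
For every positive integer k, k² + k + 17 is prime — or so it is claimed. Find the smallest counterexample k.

A counterexample is any positive integer k such that k² + k + 17 is not prime; we check each in order.
For k = 1, 2, 3, 4, …, 13, 14, 15 the conclusion holds.
k = 16: k² + k + 17 = 289 = 17 × 17, composite.
Hence k = 16 is a counterexample.

k = 16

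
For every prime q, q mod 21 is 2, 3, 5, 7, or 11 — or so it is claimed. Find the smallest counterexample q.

Check each prime q in order until the claim fails.
The first 5 eligible values, up to q = 11, all satisfy the conclusion.
q = 13: 13 mod 21 = 13 — not in {2, 3, 5, 7, 11}.
Hence q = 13 is a counterexample.

q = 13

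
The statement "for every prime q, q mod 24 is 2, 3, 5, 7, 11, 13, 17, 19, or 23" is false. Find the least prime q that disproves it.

q = 73

For q = 2, 3, 5, 7, …, 61, 67, 71 the conclusion holds.
q = 73: 73 mod 24 = 1 — not in {2, 3, 5, 7, 11, 13, 17, 19, 23}.
Hence q = 73 is a counterexample.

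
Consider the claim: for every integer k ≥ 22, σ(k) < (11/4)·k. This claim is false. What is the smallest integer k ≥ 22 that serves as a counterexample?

k = 60

The first 38 eligible values, up to k = 59, all satisfy the conclusion.
k = 60: σ(60) = 168; 168 ≥ 165.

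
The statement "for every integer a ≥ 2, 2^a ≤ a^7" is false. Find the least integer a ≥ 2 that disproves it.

a = 37

For a = 2, 3, 4, 5, …, 34, 35, 36 the conclusion holds.
a = 37: 2^a = 137438953472 and a^7 = 94931877133, so 137438953472 > 94931877133.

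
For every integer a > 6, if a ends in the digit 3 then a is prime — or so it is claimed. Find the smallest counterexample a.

a = 33

A counterexample is any integer a > 6 such that a ends in the digit 3 but a is not prime; we check each in order.
For a = 13, 23 the conclusion holds.
a = 33: 33 ends in 3; 33 = 3 × 11, composite.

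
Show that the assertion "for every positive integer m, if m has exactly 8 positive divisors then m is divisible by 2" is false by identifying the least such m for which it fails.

A counterexample is any positive integer m such that m has exactly 8 positive divisors but m is not divisible by 2; we check each in order.
The first 12 eligible values, up to m = 104, all satisfy the conclusion.
m = 105: τ(105) = 8; 105 mod 2 = 1.
Hence m = 105 is a counterexample.

m = 105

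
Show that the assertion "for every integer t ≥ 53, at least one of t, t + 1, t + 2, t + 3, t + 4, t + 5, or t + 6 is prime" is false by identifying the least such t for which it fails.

Check each integer t ≥ 53 in order until t, t + 1, t + 2, t + 3, t + 4, t + 5, t + 6 are all composite.
For t = 53, 54, 55, 56, …, 87, 88, 89 the conclusion holds.
t = 90: 90 = 2 × 45; 91 = 7 × 13; 92 = 2 × 46; 93 = 3 × 31; 94 = 2 × 47; 95 = 5 × 19; 96 = 2 × 48 — all composite.
Thus t = 90 disproves the claim, and no smaller t works.

t = 90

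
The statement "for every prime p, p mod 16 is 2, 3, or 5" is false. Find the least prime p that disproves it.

p = 7

We need the least prime p for which the claim fails.
For p = 2, 3, 5 the conclusion holds.
p = 7: 7 mod 16 = 7 — not in {2, 3, 5}.
Hence p = 7 is a counterexample.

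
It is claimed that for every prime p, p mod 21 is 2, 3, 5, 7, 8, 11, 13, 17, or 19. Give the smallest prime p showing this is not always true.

We need the least prime p for which the claim fails.
For p = 2, 3, 5, 7, 11, 13, 17, 19, 23, 29 the conclusion holds.
p = 31: 31 mod 21 = 10 — not in {2, 3, 5, 7, 8, 11, 13, 17, 19}.
So p = 31 is the smallest counterexample.

p = 31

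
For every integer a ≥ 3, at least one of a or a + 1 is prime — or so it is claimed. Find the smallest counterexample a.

A counterexample is any integer a ≥ 3 such that a, a + 1 are both composite; we check each in order.
The first 5 eligible values, up to a = 7, all satisfy the conclusion.
a = 8: 8 = 2 × 4; 9 = 3 × 3 — both composite.

a = 8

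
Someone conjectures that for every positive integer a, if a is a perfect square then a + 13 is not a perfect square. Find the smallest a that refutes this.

a = 36

Check each positive integer a in order until a is a perfect square but a + 13 is a perfect square.
For a = 1, 4, 9, 16, 25 the conclusion holds.
a = 36: 36 = 6² and 36 + 13 = 49 = 7².
Hence a = 36 is a counterexample.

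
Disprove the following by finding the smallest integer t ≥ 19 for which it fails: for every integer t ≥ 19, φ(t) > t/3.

A counterexample is any integer t ≥ 19 such that the claim fails; we check each in order.
The first 5 eligible values, up to t = 23, all satisfy the conclusion.
t = 24: φ(24) = 8 and 24/3 = 8, so φ(24) ≤ 24/3.
So t = 24 is the smallest counterexample.

t = 24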